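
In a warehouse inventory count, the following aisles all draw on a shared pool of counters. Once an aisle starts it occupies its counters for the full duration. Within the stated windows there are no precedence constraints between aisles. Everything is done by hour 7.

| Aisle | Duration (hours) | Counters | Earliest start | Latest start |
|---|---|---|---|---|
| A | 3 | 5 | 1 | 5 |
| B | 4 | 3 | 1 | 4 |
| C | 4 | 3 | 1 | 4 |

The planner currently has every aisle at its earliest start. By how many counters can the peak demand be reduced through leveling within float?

5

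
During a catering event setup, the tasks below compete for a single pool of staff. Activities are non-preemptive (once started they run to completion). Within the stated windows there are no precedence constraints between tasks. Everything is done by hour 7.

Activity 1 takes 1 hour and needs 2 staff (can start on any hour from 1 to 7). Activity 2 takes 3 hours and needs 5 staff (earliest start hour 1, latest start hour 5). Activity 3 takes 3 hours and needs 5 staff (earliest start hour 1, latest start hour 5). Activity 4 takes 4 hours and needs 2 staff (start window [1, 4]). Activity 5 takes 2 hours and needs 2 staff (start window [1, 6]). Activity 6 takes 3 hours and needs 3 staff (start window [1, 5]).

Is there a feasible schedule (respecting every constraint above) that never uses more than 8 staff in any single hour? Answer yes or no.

The minimum achievable peak is 9; 8 < 9, so no feasible schedule stays within the cap.

no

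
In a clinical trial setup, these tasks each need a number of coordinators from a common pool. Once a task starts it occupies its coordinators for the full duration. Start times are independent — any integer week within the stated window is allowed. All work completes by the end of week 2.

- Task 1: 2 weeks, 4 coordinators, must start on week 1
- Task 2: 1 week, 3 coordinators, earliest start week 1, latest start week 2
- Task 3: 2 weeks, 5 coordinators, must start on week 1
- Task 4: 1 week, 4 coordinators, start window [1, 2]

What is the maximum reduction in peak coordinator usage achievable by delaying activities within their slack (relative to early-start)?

Early-start peak: w1:16  w2:9 ⇒ 16.
Leveled (Task 1@1, Task 2@1, Task 3@1, Task 4@2): w1:12  w2:13 ⇒ 13.
Reduction 16 − 13 = 3.

3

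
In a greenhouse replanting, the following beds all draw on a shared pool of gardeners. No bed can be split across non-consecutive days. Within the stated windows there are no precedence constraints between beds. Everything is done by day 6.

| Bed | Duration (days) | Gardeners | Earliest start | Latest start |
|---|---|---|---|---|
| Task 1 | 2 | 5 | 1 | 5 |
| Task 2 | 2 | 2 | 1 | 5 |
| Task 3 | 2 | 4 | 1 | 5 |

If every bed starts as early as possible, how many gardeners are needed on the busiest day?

11

Early-start schedule: Task 1@1, Task 2@1, Task 3@1.
Load per day: day 1: 11, day 2: 11, day 3: 0, day 4: 0, day 5: 0, day 6: 0.
Peak is 11.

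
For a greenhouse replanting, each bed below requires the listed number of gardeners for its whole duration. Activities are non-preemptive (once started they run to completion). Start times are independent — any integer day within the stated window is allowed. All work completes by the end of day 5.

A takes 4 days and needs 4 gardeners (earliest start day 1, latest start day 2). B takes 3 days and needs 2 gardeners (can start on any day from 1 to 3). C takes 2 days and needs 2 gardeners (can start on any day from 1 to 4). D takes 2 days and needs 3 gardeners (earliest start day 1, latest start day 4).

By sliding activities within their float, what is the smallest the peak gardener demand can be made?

8

Early-start (A@1, B@1, C@1, D@1) gives peak 11: d1:11  d2:11  d3:6  d4:4  d5:0.
Shift D→4.
Schedule A@1, B@1, C@1, D@4: d1:8  d2:8  d3:6  d4:7  d5:3 — peak 8.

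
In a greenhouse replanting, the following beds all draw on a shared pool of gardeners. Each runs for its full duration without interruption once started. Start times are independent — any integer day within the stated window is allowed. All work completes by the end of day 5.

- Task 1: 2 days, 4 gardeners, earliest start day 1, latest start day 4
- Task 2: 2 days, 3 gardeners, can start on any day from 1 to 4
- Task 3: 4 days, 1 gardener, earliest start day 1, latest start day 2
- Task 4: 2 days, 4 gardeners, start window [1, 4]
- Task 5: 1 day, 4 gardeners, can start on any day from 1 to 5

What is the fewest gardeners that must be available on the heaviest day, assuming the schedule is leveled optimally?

Early-start (Task 1@1, Task 2@1, Task 3@1, Task 4@1, Task 5@1) gives peak 16: d1:16  d2:12  d3:1  d4:1  d5:0.
Shift Task 4→3, Task 5→5.
Schedule Task 1@1, Task 2@1, Task 3@1, Task 4@3, Task 5@5: d1:8  d2:8  d3:5  d4:5  d5:4 — peak 8.

8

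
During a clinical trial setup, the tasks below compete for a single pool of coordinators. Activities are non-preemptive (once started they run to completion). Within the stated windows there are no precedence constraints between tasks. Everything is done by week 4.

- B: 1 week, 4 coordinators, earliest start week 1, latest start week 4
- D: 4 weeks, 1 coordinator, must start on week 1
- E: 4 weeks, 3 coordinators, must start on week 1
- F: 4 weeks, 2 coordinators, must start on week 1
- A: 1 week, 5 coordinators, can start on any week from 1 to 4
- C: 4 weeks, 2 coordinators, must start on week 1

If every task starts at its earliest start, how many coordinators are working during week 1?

At early start, week 1 has: B, D, E, F, A, C.
Demand: 4 + 1 + 3 + 2 + 5 + 2 = 17.

17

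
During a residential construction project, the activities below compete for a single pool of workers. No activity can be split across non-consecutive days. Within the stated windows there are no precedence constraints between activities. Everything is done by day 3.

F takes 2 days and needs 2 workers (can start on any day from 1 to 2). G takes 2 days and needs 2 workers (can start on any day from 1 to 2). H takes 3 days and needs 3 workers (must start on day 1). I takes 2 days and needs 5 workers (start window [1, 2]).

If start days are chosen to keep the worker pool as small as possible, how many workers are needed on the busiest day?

12

Schedule F@1, G@1, H@1, I@1: d1:12  d2:12  d3:3 — peak 12.
No arrangement of the 8 feasible schedules does better.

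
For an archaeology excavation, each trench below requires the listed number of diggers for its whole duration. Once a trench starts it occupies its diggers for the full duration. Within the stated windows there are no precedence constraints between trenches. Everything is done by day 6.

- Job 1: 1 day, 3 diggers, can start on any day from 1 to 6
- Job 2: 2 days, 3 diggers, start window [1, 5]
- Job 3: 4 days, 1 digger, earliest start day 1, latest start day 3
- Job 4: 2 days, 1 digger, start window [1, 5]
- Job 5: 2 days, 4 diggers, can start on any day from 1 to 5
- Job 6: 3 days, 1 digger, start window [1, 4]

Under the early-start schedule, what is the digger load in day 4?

At early start, day 4 has: Job 3.
Demand: 1 = 1.

1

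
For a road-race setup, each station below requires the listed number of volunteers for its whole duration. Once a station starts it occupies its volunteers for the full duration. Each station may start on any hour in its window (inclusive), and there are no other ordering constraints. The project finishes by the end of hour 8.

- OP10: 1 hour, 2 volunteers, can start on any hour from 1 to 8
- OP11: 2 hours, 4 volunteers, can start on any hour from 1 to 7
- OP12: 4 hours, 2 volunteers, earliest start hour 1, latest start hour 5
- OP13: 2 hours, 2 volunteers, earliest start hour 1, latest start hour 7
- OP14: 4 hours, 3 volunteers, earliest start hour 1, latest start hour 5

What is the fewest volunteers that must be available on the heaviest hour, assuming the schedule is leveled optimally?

5

Early-start (OP10@1, OP11@1, OP12@1, OP13@1, OP14@1) gives peak 13: h1:13  h2:11  h3:5  h4:5  h5:0  h6:0  h7:0  h8:0.
Shift OP11→3, OP12→5, OP14→5.
Schedule OP10@1, OP11@3, OP12@5, OP13@1, OP14@5: h1:4  h2:2  h3:4  h4:4  h5:5  h6:5  h7:5  h8:5 — peak 5.
Total volunteer-hours = 34 over 8 hours ⇒ peak ≥ ⌈34/8⌉ = 5, so 5 is optimal.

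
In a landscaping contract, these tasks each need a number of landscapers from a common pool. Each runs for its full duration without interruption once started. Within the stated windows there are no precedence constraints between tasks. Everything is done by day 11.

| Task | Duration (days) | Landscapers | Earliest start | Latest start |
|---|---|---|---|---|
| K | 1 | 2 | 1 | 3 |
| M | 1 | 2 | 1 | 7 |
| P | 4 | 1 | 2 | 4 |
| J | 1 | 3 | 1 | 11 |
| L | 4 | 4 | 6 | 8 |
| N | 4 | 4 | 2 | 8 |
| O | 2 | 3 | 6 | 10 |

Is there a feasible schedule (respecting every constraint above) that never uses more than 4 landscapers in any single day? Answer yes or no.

no

Total landscaper-days = 49; over 11 days the average is 49/11 > 4, so some day must exceed 4.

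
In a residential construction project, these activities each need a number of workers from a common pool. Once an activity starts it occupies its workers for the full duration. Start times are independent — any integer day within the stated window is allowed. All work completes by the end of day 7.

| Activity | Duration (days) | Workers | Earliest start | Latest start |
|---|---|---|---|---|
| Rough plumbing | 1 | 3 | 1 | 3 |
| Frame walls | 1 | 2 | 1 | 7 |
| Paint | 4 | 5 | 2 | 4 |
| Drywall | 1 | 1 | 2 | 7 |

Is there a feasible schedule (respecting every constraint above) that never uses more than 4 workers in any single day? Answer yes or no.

no

The minimum achievable peak is 5; 4 < 5, so no feasible schedule stays within the cap.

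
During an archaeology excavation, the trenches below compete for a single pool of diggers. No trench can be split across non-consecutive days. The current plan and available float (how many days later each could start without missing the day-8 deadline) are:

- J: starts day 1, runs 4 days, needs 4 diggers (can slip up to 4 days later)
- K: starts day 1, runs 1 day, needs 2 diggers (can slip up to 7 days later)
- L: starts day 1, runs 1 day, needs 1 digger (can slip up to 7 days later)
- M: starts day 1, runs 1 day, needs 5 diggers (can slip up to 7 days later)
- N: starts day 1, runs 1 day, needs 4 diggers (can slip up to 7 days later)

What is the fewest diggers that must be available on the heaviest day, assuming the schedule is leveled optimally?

Early-start (J@1, K@1, L@1, M@1, N@1) gives peak 16: d1:16  d2:4  d3:4  d4:4  d5:0  d6:0  d7:0  d8:0.
Shift K→5, M→6, N→7.
Schedule J@1, K@5, L@1, M@6, N@7: d1:5  d2:4  d3:4  d4:4  d5:2  d6:5  d7:4  d8:0 — peak 5.

5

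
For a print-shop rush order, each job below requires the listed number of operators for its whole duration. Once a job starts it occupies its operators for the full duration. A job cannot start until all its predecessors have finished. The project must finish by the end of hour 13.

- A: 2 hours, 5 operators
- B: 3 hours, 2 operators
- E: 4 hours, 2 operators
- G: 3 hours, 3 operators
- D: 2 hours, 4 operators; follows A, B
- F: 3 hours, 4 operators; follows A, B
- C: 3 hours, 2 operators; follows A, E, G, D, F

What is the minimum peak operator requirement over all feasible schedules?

6

Early-start (A@1, B@1, E@1, G@1, D@4, F@4, C@7) gives peak 12: h1:12  h2:12  h3:7  h4:10  h5:8  h6:4  h7:2  h8:2  h9:2  h10:0  h11:0  h12:0  h13:0.
Shift B→3, E→6, G→3, D→6, F→8, C→11.
Schedule A@1, B@3, E@6, G@3, D@6, F@8, C@11: h1:5  h2:5  h3:5  h4:5  h5:5  h6:6  h7:6  h8:6  h9:6  h10:4  h11:2  h12:2  h13:2 — peak 6.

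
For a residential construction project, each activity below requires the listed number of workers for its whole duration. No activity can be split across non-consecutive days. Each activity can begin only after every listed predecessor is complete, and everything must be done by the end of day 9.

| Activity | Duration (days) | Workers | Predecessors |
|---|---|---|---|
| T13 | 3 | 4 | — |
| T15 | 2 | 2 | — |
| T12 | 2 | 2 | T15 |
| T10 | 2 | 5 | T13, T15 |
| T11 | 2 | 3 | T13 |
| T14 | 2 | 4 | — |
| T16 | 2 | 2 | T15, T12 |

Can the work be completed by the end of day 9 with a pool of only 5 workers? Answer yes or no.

no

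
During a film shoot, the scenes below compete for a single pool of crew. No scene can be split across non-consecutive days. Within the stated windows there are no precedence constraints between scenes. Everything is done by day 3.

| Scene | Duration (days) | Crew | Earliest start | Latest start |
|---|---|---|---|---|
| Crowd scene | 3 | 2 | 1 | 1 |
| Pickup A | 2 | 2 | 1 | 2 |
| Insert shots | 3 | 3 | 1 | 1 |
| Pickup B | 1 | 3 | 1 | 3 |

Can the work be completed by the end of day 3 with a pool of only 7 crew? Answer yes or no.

no

Total crew member-days = 22; over 3 days the average is 22/3 > 7, so some day must exceed 7.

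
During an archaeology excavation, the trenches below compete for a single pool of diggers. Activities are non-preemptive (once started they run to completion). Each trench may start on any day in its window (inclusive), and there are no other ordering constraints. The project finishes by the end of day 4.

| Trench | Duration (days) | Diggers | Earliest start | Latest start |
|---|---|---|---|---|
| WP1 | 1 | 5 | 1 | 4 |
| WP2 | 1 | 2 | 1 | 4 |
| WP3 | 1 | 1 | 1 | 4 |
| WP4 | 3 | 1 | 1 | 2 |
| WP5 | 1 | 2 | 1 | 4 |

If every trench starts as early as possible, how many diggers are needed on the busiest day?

11

Early-start schedule: WP1@1, WP2@1, WP3@1, WP4@1, WP5@1.
Load per day: day 1: 11, day 2: 1, day 3: 1, day 4: 0.
Peak is 11.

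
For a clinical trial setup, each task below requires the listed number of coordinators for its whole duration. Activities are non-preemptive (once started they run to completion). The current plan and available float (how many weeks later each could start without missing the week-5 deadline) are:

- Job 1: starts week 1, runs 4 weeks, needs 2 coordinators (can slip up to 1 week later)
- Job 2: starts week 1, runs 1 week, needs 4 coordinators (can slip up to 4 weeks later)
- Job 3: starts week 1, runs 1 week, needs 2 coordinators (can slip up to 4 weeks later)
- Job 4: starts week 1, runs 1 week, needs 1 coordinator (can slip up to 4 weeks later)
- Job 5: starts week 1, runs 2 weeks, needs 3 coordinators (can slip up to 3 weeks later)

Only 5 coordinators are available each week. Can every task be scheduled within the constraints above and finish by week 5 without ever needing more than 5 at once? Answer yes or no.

Schedule Job 1@1, Job 2@5, Job 3@1, Job 4@1, Job 5@2: w1:5  w2:5  w3:5  w4:2  w5:4 — peak 5 ≤ 5.

yes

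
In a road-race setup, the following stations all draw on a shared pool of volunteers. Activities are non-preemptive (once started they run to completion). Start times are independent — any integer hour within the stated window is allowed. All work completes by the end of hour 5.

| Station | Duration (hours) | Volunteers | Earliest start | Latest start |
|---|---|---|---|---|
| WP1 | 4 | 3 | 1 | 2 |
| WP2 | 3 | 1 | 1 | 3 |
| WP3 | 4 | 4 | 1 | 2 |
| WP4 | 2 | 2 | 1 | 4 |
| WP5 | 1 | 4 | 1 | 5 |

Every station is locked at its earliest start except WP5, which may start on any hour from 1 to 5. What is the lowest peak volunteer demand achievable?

WP5@1: h1:14  h2:10  h3:8  h4:7  h5:0 → peak 14
WP5@2: h1:10  h2:14  h3:8  h4:7  h5:0 → peak 14
WP5@3: h1:10  h2:10  h3:12  h4:7  h5:0 → peak 12
WP5@4: h1:10  h2:10  h3:8  h4:11  h5:0 → peak 11
WP5@5: h1:10  h2:10  h3:8  h4:7  h5:4 → peak 10
Best is WP5@5, peak 10.

10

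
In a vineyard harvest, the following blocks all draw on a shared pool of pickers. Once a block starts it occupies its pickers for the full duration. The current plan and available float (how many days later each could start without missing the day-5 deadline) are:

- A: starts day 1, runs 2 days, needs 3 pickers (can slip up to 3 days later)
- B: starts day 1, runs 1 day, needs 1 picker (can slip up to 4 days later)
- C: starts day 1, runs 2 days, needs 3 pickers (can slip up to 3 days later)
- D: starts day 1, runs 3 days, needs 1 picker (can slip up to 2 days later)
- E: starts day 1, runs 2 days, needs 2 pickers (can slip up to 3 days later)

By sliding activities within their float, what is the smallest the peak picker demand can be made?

5

Early-start (A@1, B@1, C@1, D@1, E@1) gives peak 10: d1:10  d2:9  d3:1  d4:0  d5:0.
Shift C→3, E→4.
Schedule A@1, B@1, C@3, D@1, E@4: d1:5  d2:4  d3:4  d4:5  d5:2 — peak 5.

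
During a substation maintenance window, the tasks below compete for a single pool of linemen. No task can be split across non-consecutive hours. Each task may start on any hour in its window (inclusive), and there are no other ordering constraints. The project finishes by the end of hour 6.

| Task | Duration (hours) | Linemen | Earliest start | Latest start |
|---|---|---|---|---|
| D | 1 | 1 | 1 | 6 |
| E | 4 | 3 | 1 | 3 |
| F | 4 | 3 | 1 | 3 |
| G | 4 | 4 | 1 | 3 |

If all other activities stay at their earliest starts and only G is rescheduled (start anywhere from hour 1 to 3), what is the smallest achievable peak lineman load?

10

G@1: h1:11  h2:10  h3:10  h4:10  h5:0  h6:0 → peak 11
G@2: h1:7  h2:10  h3:10  h4:10  h5:4  h6:0 → peak 10
G@3: h1:7  h2:6  h3:10  h4:10  h5:4  h6:4 → peak 10
Best is G@2, peak 10.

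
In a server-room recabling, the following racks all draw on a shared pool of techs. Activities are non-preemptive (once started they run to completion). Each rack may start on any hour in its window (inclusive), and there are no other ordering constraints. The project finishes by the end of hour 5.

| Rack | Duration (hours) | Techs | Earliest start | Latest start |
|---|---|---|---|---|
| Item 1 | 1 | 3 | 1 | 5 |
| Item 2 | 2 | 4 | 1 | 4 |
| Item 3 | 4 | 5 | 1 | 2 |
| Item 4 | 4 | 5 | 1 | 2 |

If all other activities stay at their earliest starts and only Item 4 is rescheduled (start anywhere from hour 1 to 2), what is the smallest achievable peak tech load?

Item 4@1: h1:17  h2:14  h3:10  h4:10  h5:0 → peak 17
Item 4@2: h1:12  h2:14  h3:10  h4:10  h5:5 → peak 14
Best is Item 4@2, peak 14.

14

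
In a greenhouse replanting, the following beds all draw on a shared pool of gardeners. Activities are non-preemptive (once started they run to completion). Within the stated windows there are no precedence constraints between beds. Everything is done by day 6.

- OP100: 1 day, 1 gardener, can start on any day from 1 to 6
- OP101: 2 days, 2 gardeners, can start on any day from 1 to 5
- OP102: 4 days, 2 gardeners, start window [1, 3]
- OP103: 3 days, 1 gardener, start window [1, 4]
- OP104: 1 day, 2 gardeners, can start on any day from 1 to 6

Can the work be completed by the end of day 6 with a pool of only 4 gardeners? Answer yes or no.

Schedule OP100@1, OP101@1, OP102@2, OP103@3, OP104@6: d1:3  d2:4  d3:3  d4:3  d5:3  d6:2 — peak 4 ≤ 4.

yes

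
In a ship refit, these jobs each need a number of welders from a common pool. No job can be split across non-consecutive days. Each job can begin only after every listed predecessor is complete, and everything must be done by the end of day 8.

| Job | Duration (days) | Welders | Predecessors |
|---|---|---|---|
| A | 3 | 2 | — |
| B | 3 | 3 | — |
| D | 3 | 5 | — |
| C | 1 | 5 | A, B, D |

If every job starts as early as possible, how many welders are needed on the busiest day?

Early-start schedule: A@1, B@1, D@1, C@4.
Load per day: day 1: 10, day 2: 10, day 3: 10, day 4: 5, day 5: 0, day 6: 0, day 7: 0, day 8: 0.
Peak is 10.

10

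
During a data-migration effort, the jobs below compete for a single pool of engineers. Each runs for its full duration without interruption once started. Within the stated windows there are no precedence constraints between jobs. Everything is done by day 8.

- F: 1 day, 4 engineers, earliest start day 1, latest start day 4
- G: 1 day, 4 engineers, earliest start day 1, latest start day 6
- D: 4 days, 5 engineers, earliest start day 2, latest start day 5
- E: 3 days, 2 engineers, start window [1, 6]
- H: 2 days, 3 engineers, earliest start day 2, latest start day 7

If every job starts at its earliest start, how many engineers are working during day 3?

10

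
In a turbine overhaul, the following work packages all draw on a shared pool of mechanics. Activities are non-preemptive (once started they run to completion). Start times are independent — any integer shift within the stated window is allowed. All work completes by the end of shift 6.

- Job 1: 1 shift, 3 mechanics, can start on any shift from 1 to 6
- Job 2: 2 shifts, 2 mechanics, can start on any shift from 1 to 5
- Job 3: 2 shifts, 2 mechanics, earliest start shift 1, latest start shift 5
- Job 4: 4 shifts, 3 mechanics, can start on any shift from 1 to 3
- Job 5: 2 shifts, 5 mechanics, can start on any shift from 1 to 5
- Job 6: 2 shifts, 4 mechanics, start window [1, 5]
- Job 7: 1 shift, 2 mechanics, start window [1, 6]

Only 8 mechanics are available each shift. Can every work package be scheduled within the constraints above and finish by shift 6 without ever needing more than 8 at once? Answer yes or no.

yes

Schedule Job 1@1, Job 2@1, Job 3@1, Job 4@2, Job 5@3, Job 6@5, Job 7@6: s1:7  s2:7  s3:8  s4:8  s5:7  s6:6 — peak 8 ≤ 8.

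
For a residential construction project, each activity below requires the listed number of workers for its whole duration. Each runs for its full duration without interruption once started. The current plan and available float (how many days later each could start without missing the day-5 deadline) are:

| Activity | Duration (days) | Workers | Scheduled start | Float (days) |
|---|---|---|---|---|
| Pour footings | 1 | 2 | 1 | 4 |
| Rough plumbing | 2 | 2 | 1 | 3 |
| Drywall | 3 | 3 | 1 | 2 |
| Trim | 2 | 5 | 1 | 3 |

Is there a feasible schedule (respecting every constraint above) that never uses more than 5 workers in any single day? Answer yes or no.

yes

Schedule Pour footings@1, Rough plumbing@2, Drywall@1, Trim@4: d1:5  d2:5  d3:5  d4:5  d5:5 — peak 5 ≤ 5.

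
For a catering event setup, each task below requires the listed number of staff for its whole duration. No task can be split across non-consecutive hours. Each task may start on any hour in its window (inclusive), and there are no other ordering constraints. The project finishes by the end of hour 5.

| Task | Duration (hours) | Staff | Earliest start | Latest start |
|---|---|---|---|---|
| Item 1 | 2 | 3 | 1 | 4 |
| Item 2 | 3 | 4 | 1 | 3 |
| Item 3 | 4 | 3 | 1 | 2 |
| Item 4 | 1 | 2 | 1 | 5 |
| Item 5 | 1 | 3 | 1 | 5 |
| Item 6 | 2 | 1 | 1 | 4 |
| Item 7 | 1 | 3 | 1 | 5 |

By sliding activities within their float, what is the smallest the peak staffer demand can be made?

9

Early-start (Item 1@1, Item 2@1, Item 3@1, Item 4@1, Item 5@1, Item 6@1, Item 7@1) gives peak 19: h1:19  h2:11  h3:7  h4:3  h5:0.
Shift Item 2→3, Item 5→2, Item 6→3, Item 7→5.
Schedule Item 1@1, Item 2@3, Item 3@1, Item 4@1, Item 5@2, Item 6@3, Item 7@5: h1:8  h2:9  h3:8  h4:8  h5:7 — peak 9.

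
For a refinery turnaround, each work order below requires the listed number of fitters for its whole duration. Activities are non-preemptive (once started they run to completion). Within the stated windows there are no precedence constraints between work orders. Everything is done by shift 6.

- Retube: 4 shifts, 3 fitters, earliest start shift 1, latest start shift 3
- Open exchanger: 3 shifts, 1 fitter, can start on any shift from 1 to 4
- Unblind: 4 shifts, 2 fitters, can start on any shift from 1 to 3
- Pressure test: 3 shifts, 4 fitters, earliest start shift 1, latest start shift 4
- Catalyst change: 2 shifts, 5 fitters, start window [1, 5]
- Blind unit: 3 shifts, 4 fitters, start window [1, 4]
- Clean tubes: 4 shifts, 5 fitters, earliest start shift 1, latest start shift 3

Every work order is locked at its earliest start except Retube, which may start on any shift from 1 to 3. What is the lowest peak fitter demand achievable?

Retube@1: s1:24  s2:24  s3:19  s4:10  s5:0  s6:0 → peak 24
Retube@2: s1:21  s2:24  s3:19  s4:10  s5:3  s6:0 → peak 24
Retube@3: s1:21  s2:21  s3:19  s4:10  s5:3  s6:3 → peak 21
Best is Retube@3, peak 21.

21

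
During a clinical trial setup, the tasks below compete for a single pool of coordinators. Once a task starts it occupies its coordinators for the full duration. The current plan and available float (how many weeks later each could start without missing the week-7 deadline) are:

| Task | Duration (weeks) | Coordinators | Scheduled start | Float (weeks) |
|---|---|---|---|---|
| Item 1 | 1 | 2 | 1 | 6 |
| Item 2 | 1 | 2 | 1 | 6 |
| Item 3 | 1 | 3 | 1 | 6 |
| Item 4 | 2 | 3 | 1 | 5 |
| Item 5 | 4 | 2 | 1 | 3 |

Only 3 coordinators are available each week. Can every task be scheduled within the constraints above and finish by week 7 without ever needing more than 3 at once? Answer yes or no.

The minimum achievable peak is 4; 3 < 4, so no feasible schedule stays within the cap.

no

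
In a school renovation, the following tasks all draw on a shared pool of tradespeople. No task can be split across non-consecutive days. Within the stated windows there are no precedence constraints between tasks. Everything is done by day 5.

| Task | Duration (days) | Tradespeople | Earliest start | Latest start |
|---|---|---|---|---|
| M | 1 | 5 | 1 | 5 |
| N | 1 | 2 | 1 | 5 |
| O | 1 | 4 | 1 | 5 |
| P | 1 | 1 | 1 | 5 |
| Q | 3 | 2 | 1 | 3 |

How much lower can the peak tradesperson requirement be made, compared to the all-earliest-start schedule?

9

Early-start peak: d1:14  d2:2  d3:2  d4:0  d5:0 ⇒ 14.
Leveled (M@1, N@2, O@5, P@2, Q@2): d1:5  d2:5  d3:2  d4:2  d5:4 ⇒ 5.
Reduction 14 − 5 = 9.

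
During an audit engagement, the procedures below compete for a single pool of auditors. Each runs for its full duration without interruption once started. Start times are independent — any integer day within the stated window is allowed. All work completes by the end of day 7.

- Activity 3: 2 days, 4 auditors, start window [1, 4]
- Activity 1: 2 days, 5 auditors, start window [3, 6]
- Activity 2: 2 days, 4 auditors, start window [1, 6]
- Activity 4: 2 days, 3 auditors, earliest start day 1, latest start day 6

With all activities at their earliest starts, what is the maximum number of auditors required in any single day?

Early-start schedule: Activity 3@1, Activity 1@3, Activity 2@1, Activity 4@1.
Load per day: day 1: 11, day 2: 11, day 3: 5, day 4: 5, day 5: 0, day 6: 0, day 7: 0.
Peak is 11.

11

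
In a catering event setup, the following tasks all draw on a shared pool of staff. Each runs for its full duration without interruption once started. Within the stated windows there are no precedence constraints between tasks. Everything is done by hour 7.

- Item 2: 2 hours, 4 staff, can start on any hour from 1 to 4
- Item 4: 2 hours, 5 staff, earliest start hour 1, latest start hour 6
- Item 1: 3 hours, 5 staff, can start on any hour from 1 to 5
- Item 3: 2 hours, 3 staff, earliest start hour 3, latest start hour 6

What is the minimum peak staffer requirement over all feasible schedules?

7

Early-start (Item 2@1, Item 4@1, Item 1@1, Item 3@3) gives peak 14: h1:14  h2:14  h3:8  h4:3  h5:0  h6:0  h7:0.
Shift Item 2→3, Item 1→5.
Schedule Item 2@3, Item 4@1, Item 1@5, Item 3@3: h1:5  h2:5  h3:7  h4:7  h5:5  h6:5  h7:5 — peak 7.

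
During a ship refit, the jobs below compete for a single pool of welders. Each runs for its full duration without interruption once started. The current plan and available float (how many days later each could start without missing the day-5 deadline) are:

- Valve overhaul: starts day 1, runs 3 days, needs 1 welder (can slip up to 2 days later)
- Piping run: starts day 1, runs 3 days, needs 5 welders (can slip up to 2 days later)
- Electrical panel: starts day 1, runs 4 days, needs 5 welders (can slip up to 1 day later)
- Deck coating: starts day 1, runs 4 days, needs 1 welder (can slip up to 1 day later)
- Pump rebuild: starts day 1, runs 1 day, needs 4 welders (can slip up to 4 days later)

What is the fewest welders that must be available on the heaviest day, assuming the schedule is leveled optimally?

Early-start (Valve overhaul@1, Piping run@1, Electrical panel@1, Deck coating@1, Pump rebuild@1) gives peak 16: d1:16  d2:12  d3:12  d4:6  d5:0.
Shift Pump rebuild→4.
Schedule Valve overhaul@1, Piping run@1, Electrical panel@1, Deck coating@1, Pump rebuild@4: d1:12  d2:12  d3:12  d4:10  d5:0 — peak 12.

12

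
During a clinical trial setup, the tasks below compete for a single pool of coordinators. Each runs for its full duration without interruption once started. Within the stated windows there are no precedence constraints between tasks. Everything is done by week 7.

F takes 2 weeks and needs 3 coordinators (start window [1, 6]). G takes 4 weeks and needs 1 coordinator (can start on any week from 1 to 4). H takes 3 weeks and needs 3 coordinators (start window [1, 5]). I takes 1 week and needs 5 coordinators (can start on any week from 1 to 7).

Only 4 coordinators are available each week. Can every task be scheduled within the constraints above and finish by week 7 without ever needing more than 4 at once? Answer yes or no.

The minimum achievable peak is 5; 4 < 5, so no feasible schedule stays within the cap.

no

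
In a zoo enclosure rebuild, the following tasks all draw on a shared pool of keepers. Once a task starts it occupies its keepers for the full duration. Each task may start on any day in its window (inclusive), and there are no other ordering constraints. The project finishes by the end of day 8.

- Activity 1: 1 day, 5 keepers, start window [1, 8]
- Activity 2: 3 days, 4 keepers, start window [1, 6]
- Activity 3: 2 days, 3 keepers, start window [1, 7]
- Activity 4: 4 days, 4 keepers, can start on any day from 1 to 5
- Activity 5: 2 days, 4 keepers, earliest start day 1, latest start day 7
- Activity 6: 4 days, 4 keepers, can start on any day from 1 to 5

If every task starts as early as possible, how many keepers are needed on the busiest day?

24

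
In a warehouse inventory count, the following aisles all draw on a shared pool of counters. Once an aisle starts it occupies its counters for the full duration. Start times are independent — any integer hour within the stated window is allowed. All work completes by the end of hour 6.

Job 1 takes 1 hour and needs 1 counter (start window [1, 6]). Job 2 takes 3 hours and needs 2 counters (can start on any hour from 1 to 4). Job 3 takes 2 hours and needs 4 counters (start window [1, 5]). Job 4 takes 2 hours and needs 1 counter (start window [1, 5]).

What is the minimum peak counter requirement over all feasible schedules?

Early-start (Job 1@1, Job 2@1, Job 3@1, Job 4@1) gives peak 8: h1:8  h2:7  h3:2  h4:0  h5:0  h6:0.
Shift Job 3→4.
Schedule Job 1@1, Job 2@1, Job 3@4, Job 4@1: h1:4  h2:3  h3:2  h4:4  h5:4  h6:0 — peak 4.

4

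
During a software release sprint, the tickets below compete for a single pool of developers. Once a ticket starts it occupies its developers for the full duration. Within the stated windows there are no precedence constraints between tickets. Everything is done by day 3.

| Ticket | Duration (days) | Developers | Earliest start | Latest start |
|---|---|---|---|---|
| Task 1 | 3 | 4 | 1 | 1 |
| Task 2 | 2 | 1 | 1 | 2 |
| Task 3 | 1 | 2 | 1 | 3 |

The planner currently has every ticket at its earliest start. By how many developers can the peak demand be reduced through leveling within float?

1

Early-start peak: d1:7  d2:5  d3:4 ⇒ 7.
Leveled (Task 1@1, Task 2@1, Task 3@3): d1:5  d2:5  d3:6 ⇒ 6.
Reduction 7 − 6 = 1.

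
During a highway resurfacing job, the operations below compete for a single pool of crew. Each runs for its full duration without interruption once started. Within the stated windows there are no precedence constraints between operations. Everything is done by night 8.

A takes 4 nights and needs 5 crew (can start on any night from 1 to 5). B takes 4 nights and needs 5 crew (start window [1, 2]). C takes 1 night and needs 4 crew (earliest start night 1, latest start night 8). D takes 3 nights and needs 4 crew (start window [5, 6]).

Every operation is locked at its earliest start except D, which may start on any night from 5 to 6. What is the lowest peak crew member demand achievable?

14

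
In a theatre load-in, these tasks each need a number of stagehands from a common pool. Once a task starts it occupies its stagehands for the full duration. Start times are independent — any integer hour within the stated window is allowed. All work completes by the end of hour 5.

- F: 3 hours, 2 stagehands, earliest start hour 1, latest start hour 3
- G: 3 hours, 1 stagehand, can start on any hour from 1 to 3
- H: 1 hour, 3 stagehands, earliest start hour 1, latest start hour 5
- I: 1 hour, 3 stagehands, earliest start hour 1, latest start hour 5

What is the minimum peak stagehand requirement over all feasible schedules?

3

Early-start (F@1, G@1, H@1, I@1) gives peak 9: h1:9  h2:3  h3:3  h4:0  h5:0.
Shift H→4, I→5.
Schedule F@1, G@1, H@4, I@5: h1:3  h2:3  h3:3  h4:3  h5:3 — peak 3.
Total stagehand-hours = 15 over 5 hours ⇒ peak ≥ ⌈15/5⌉ = 3, so 3 is optimal.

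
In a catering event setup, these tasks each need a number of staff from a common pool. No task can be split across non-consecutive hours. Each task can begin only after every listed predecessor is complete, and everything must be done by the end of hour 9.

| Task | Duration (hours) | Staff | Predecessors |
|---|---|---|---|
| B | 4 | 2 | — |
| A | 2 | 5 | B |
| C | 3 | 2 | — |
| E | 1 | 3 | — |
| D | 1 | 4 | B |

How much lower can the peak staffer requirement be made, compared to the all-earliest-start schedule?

Early-start peak: h1:7  h2:4  h3:4  h4:2  h5:9  h6:5  h7:0  h8:0  h9:0 ⇒ 9.
Leveled (B@1, A@5, C@1, E@4, D@7): h1:4  h2:4  h3:4  h4:5  h5:5  h6:5  h7:4  h8:0  h9:0 ⇒ 5.
Reduction 9 − 5 = 4.

4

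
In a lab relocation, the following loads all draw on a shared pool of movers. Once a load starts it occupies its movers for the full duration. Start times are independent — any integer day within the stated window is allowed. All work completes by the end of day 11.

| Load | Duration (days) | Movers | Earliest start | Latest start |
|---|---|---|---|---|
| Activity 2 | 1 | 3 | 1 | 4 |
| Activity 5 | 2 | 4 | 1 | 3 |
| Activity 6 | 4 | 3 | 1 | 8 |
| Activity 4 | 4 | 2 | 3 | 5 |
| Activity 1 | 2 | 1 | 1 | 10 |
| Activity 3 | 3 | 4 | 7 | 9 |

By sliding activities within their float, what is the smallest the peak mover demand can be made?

5

Early-start (Activity 2@1, Activity 5@1, Activity 6@1, Activity 4@3, Activity 1@1, Activity 3@7) gives peak 11: d1:11  d2:8  d3:5  d4:5  d5:2  d6:2  d7:4  d8:4  d9:4  d10:0  d11:0.
Shift Activity 5→2, Activity 6→4, Activity 4→4, Activity 3→8.
Schedule Activity 2@1, Activity 5@2, Activity 6@4, Activity 4@4, Activity 1@1, Activity 3@8: d1:4  d2:5  d3:4  d4:5  d5:5  d6:5  d7:5  d8:4  d9:4  d10:4  d11:0 — peak 5.
Total mover-days = 45 over 11 days ⇒ peak ≥ ⌈45/11⌉ = 5, so 5 is optimal.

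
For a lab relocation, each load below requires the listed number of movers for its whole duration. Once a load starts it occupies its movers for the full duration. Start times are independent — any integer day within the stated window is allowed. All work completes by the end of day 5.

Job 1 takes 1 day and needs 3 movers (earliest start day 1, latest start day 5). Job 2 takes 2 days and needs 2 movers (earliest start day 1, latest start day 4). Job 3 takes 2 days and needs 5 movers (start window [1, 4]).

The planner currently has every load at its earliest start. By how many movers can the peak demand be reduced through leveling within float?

Early-start peak: d1:10  d2:7  d3:0  d4:0  d5:0 ⇒ 10.
Leveled (Job 1@1, Job 2@1, Job 3@3): d1:5  d2:2  d3:5  d4:5  d5:0 ⇒ 5.
Reduction 10 − 5 = 5.

5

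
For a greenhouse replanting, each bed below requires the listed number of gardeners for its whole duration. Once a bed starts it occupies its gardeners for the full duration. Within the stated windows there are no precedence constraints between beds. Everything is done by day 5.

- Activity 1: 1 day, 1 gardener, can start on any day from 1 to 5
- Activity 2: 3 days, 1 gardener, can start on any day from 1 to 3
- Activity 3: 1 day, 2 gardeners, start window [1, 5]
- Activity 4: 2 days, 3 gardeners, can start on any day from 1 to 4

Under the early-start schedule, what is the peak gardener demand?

7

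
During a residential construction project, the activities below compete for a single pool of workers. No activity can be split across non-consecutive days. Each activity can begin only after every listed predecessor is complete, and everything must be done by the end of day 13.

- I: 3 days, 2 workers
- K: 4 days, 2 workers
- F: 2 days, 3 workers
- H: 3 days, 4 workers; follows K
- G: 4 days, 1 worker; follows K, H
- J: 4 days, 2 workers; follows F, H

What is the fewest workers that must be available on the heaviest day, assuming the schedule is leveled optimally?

4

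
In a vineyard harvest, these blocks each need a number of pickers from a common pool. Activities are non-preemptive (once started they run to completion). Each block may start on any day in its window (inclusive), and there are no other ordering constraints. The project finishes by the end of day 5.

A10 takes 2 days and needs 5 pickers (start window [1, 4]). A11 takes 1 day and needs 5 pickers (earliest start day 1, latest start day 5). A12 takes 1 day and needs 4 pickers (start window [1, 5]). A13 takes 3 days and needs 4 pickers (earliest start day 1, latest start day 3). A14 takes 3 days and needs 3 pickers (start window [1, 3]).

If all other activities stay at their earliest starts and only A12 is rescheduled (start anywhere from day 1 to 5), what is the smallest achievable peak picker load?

17

A12@1: d1:21  d2:12  d3:7  d4:0  d5:0 → peak 21
A12@2: d1:17  d2:16  d3:7  d4:0  d5:0 → peak 17
A12@3: d1:17  d2:12  d3:11  d4:0  d5:0 → peak 17
A12@4: d1:17  d2:12  d3:7  d4:4  d5:0 → peak 17
A12@5: d1:17  d2:12  d3:7  d4:0  d5:4 → peak 17
Best is A12@2, peak 17.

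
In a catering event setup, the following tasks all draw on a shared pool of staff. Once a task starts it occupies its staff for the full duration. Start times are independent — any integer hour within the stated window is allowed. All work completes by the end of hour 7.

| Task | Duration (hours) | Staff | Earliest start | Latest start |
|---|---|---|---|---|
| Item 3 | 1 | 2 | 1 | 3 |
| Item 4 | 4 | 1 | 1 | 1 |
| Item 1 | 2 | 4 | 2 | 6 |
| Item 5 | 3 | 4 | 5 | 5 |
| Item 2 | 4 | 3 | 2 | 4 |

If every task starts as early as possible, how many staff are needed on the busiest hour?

Early-start schedule: Item 3@1, Item 4@1, Item 1@2, Item 5@5, Item 2@2.
Load per hour: hour 1: 3, hour 2: 8, hour 3: 8, hour 4: 4, hour 5: 7, hour 6: 4, hour 7: 4.
Peak is 8.

8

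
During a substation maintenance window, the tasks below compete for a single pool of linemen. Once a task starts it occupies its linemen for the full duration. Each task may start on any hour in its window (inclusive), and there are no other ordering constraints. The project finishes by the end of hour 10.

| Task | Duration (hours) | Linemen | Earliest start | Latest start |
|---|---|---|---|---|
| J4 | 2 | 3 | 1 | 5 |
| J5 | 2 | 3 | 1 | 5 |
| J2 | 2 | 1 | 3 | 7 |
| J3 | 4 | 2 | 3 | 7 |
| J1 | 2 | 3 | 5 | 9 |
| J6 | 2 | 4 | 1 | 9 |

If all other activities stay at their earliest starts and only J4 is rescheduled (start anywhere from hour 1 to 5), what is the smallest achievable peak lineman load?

J4@1: h1:10  h2:10  h3:3  h4:3  h5:5  h6:5  h7:0  h8:0  h9:0  h10:0 → peak 10
J4@2: h1:7  h2:10  h3:6  h4:3  h5:5  h6:5  h7:0  h8:0  h9:0  h10:0 → peak 10
J4@3: h1:7  h2:7  h3:6  h4:6  h5:5  h6:5  h7:0  h8:0  h9:0  h10:0 → peak 7
J4@4: h1:7  h2:7  h3:3  h4:6  h5:8  h6:5  h7:0  h8:0  h9:0  h10:0 → peak 8
J4@5: h1:7  h2:7  h3:3  h4:3  h5:8  h6:8  h7:0  h8:0  h9:0  h10:0 → peak 8
Best is J4@3, peak 7.

7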